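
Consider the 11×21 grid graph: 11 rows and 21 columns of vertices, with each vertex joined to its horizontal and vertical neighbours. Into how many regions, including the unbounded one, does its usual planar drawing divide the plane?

201

The grid has V = 11·21 = 231 vertices and E = 11·20 + 21·10 = 430 edges.
F = 2 − V + E = 2 − 231 + 430 = 201.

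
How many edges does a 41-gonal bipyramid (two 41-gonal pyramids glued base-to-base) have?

123

A bipyramid over an n-gon has 2n triangular faces and n + 2 vertices: V = 41 + 2 = 43, E = 3·41 = 123, F = 2·41 = 82.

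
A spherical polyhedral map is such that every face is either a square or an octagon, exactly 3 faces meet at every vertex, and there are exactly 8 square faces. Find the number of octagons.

2

Let x be the number of octagons; then F = 8 + x.
Edge–face incidences: 2E = 4·8 + 8·x = 32 + 8x.
Every vertex has degree 3, so 3V = 2E.
Euler: V − E + F = 2 ⇒ (2E)/3 − E + (8 + x) = 2.
Multiply by 6: 2·(2E) − 3·(2E) + 6·(8 + x) = 12, i.e. 48 + 6x − (32 + 8x) = 12.
Collecting terms: −2x + 16 = 12, so −2x = −4, so x = 2.
Then 2E = 32 + 8·2 = 48, so E = 24, V = 2E/3 = 16, F = 8 + 2 = 10.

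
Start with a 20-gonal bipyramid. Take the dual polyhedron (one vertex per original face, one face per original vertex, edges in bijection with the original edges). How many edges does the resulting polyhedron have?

60

The base solid has V = 22, E = 60, F = 40.
The dual swaps V and F and preserves E: V′ = F = 40, E′ = E = 60, F′ = V = 22.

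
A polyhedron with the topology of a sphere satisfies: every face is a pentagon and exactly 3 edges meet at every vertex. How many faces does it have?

Each face has 5 edges and each edge borders two faces, so 2E = 5F.
Each vertex has degree 3, so 3V = 2E and hence V = 5F/3.
Euler: V − E + F = 2 ⇒ (5F/3) − (5F/2) + F = 2.
Multiply by 6: (10 − 15 + 6)F = 12, i.e. 1F = 12.
So F = 12, E = 5·12/2 = 30, V = 5·12/3 = 20.

12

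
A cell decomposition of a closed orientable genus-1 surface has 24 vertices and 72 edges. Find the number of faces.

48

For a closed orientable surface of genus 1, χ = 2 − 2·1 = 0.
F = 0 − V + E = 0 − 24 + 72 = 48.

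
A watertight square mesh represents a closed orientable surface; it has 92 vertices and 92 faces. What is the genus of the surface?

Every face is a square, so 2E = 4·92 = 368, giving E = 184.
χ = V − E + F = 92 − 184 + 92 = 0.
For a closed orientable surface χ = 2 − 2g, so g = (2 − (0))/2 = 1.

1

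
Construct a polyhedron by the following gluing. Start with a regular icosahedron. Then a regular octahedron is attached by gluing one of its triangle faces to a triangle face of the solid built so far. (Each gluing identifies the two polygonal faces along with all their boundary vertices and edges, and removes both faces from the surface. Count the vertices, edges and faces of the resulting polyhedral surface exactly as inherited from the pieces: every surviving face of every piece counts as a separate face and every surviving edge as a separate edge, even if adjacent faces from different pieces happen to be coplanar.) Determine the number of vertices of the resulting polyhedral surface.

A regular icosahedron: V=12, E=30, F=20.
Attach a regular octahedron (V=6, E=12, F=8) along a 3-gon: merge 3 vertices and 3 edges, delete both glued faces → V=15, E=39, F=26.
Check: V − E + F = 15 − 39 + 26 = 2.

15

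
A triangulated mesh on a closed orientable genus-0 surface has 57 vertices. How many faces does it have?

χ = 2 − 2·0 = 2, and every face is a triangle so 3F = 2E.
V − E + F = 2 with E = 3F/2 gives 57 − (3/2 − 1)·F = 2, so F = 110 and E = 165.

110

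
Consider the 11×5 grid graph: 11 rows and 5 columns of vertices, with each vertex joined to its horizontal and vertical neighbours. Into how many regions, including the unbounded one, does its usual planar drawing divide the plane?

41

The grid has V = 11·5 = 55 vertices and E = 11·4 + 5·10 = 94 edges.
F = 2 − V + E = 2 − 55 + 94 = 41.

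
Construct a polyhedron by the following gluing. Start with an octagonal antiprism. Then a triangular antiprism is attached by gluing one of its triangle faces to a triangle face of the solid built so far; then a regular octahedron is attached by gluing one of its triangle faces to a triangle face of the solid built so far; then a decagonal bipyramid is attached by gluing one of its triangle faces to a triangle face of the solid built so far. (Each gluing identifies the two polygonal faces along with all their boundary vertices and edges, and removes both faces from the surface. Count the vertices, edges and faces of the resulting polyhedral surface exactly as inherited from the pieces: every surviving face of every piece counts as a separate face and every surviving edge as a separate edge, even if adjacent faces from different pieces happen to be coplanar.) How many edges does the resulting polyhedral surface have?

An octagonal antiprism: V=16, E=32, F=18.
Attach a triangular antiprism (V=6, E=12, F=8) along a 3-gon: merge 3 vertices and 3 edges, delete both glued faces → V=19, E=41, F=24.
Attach a regular octahedron (V=6, E=12, F=8) along a 3-gon: merge 3 vertices and 3 edges, delete both glued faces → V=22, E=50, F=30.
Attach a decagonal bipyramid (V=12, E=30, F=20) along a 3-gon: merge 3 vertices and 3 edges, delete both glued faces → V=31, E=77, F=48.
Check: V − E + F = 31 − 77 + 48 = 2.

77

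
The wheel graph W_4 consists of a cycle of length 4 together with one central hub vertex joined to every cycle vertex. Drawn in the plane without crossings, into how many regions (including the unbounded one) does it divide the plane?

5

W_4 has V = 4 + 1 = 5 vertices and E = 2·4 = 8 edges.
By Euler's formula F = 2 − V + E = 2 − 5 + 8 = 5.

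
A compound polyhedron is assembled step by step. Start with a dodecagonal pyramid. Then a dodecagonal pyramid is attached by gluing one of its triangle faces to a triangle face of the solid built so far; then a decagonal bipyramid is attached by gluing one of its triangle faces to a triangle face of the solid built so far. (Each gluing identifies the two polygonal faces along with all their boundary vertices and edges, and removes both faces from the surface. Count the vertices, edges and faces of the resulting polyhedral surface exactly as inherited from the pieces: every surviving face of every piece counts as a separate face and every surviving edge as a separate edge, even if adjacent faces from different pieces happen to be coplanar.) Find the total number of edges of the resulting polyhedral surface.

A dodecagonal pyramid: V=13, E=24, F=13.
Attach a dodecagonal pyramid (V=13, E=24, F=13) along a 3-gon: merge 3 vertices and 3 edges, delete both glued faces → V=23, E=45, F=24.
Attach a decagonal bipyramid (V=12, E=30, F=20) along a 3-gon: merge 3 vertices and 3 edges, delete both glued faces → V=32, E=72, F=42.
Check: V − E + F = 32 − 72 + 42 = 2.

72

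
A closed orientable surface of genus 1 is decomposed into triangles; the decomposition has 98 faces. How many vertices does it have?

χ = 2 − 2·1 = 0, and every face is a triangle so 3F = 2E.
E = 3·98/2 = 147. Then V = 0 + E − F = 0 + 147 − 98 = 49.

49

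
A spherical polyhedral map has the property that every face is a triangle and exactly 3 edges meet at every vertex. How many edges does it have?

Each face has 3 edges and each edge borders two faces, so 2E = 3F.
Each vertex has degree 3, so 3V = 2E and hence V = 3F/3.
Euler: V − E + F = 2 ⇒ (3F/3) − (3F/2) + F = 2.
Multiply by 6: (6 − 9 + 6)F = 12, i.e. 3F = 12.
So F = 4, E = 3·4/2 = 6, V = 3·4/3 = 4.

6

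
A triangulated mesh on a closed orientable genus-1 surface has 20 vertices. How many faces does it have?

χ = 2 − 2·1 = 0, and every face is a triangle so 3F = 2E.
V − E + F = 0 with E = 3F/2 gives 20 − (3/2 − 1)·F = 0, so F = 40 and E = 60.

40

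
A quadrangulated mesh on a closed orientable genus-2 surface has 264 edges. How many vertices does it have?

χ = 2 − 2·2 = -2, and every face is a square so 4F = 2E.
F = 2E/4 = 132. Then V = -2 + E − F = -2 + 264 − 132 = 130.

130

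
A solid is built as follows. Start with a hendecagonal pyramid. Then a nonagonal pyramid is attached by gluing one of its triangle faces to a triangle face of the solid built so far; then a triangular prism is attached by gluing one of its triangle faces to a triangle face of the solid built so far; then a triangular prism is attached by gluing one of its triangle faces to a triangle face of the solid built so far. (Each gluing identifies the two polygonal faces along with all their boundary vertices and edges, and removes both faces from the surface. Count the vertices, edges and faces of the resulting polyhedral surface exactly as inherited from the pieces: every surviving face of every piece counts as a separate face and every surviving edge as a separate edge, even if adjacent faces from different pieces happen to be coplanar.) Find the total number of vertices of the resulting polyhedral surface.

A hendecagonal pyramid: V=12, E=22, F=12.
Attach a nonagonal pyramid (V=10, E=18, F=10) along a 3-gon: merge 3 vertices and 3 edges, delete both glued faces → V=19, E=37, F=20.
Attach a triangular prism (V=6, E=9, F=5) along a 3-gon: merge 3 vertices and 3 edges, delete both glued faces → V=22, E=43, F=23.
Attach a triangular prism (V=6, E=9, F=5) along a 3-gon: merge 3 vertices and 3 edges, delete both glued faces → V=25, E=49, F=26.
Check: V − E + F = 25 − 49 + 26 = 2.

25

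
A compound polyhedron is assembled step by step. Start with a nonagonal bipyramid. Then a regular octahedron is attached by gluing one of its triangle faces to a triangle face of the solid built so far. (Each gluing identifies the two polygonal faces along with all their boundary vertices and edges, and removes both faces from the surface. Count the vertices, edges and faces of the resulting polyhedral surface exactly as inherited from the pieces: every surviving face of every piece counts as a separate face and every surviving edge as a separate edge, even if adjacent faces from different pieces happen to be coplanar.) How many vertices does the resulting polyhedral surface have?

14

A nonagonal bipyramid: V=11, E=27, F=18.
Attach a regular octahedron (V=6, E=12, F=8) along a 3-gon: merge 3 vertices and 3 edges, delete both glued faces → V=14, E=36, F=24.
Check: V − E + F = 14 − 36 + 24 = 2.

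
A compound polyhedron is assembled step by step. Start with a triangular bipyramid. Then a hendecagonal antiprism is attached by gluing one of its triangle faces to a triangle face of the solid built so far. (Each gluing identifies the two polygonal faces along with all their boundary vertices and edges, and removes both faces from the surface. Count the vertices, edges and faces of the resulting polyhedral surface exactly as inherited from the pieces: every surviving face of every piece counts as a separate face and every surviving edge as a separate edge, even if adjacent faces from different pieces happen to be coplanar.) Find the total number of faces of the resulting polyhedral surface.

A triangular bipyramid: V=5, E=9, F=6.
Attach a hendecagonal antiprism (V=22, E=44, F=24) along a 3-gon: merge 3 vertices and 3 edges, delete both glued faces → V=24, E=50, F=28.
Check: V − E + F = 24 − 50 + 28 = 2.

28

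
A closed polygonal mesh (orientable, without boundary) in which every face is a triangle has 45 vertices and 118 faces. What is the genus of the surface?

8

Every face is a triangle, so 2E = 3·118 = 354, giving E = 177.
χ = V − E + F = 45 − 177 + 118 = -14.
For a closed orientable surface χ = 2 − 2g, so g = (2 − (-14))/2 = 8.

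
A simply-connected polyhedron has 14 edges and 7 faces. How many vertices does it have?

9

Here V − E + F = 2.
V = 2 + E − F = 2 + 14 − 7 = 9.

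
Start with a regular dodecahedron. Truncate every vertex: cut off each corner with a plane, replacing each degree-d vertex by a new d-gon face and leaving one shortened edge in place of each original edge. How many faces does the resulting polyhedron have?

The base solid has V = 20, E = 30, F = 12.
Truncation replaces each original edge-end by a new vertex, so V′ = 2E = 60.
Each original edge survives, and each old vertex of degree d contributes d new edges; summing degrees gives Σd = 2E, so E′ = E + 2E = 3E = 90.
Each original face survives and each original vertex becomes one new face: F′ = F + V = 32.

32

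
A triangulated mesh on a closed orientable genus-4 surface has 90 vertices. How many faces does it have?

192

χ = 2 − 2·4 = -6, and every face is a triangle so 3F = 2E.
V − E + F = -6 with E = 3F/2 gives 90 − (3/2 − 1)·F = -6, so F = 192 and E = 288.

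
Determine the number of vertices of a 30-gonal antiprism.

60

An antiprism on an n-gon has two n-gon caps and 2n triangles: V = 2·30 = 60, E = 4·30 = 120, F = 2·30 + 2 = 62.
Check: V − E + F = 60 − 120 + 62 = 2.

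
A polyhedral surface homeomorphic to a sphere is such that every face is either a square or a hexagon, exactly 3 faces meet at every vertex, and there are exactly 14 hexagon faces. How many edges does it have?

Let x be the number of squares; then F = 14 + x.
Edge–face incidences: 2E = 6·14 + 4·x = 84 + 4x.
Every vertex has degree 3, so 3V = 2E.
Euler: V − E + F = 2 ⇒ (2E)/3 − E + (14 + x) = 2.
Multiply by 6: 2·(2E) − 3·(2E) + 6·(14 + x) = 12, i.e. 84 + 6x − (84 + 4x) = 12.
Collecting terms: 2x = 12, so x = 6.
Then 2E = 84 + 4·6 = 108, so E = 54, V = 2E/3 = 36, F = 14 + 6 = 20.

54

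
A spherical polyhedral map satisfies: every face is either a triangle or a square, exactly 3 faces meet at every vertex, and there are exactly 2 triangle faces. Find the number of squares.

Let x be the number of squares; then F = 2 + x.
Edge–face incidences: 2E = 3·2 + 4·x = 6 + 4x.
Every vertex has degree 3, so 3V = 2E.
Euler: V − E + F = 2 ⇒ (2E)/3 − E + (2 + x) = 2.
Multiply by 6: 2·(2E) − 3·(2E) + 6·(2 + x) = 12, i.e. 12 + 6x − (6 + 4x) = 12.
Collecting terms: 2x + 6 = 12, so 2x = 6, so x = 3.
Then 2E = 6 + 4·3 = 18, so E = 9, V = 2E/3 = 6, F = 2 + 3 = 5.

3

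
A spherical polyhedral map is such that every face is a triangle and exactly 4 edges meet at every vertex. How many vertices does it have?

Each face has 3 edges and each edge borders two faces, so 2E = 3F.
Each vertex has degree 4, so 4V = 2E and hence V = 3F/4.
Euler: V − E + F = 2 ⇒ (3F/4) − (3F/2) + F = 2.
Multiply by 8: (6 − 12 + 8)F = 16, i.e. 2F = 16.
So F = 8, E = 3·8/2 = 12, V = 3·8/4 = 6.

6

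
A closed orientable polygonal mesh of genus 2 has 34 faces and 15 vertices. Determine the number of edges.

For a closed orientable surface of genus 2, χ = 2 − 2·2 = -2.
E = V + F − (-2) = 15 + 34 − (-2) = 51.

51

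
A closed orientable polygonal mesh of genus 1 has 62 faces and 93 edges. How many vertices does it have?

31

For a closed orientable surface of genus 1, χ = 2 − 2·1 = 0.
V = 0 + E − F = 0 + 93 − 62 = 31.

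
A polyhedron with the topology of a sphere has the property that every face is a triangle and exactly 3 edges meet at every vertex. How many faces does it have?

Each face has 3 edges and each edge borders two faces, so 2E = 3F.
Each vertex has degree 3, so 3V = 2E and hence V = 3F/3.
Euler: V − E + F = 2 ⇒ (3F/3) − (3F/2) + F = 2.
Multiply by 6: (6 − 9 + 6)F = 12, i.e. 3F = 12.
So F = 4, E = 3·4/2 = 6, V = 3·4/3 = 4.

4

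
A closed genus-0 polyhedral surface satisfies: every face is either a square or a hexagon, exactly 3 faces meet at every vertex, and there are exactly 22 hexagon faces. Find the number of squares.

6

Let x be the number of squares; then F = 22 + x.
Edge–face incidences: 2E = 6·22 + 4·x = 132 + 4x.
Every vertex has degree 3, so 3V = 2E.
Euler: V − E + F = 2 ⇒ (2E)/3 − E + (22 + x) = 2.
Multiply by 6: 2·(2E) − 3·(2E) + 6·(22 + x) = 12, i.e. 132 + 6x − (132 + 4x) = 12.
Collecting terms: 2x = 12, so x = 6.
Then 2E = 132 + 4·6 = 156, so E = 78, V = 2E/3 = 52, F = 22 + 6 = 28.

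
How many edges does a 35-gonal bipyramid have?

A bipyramid over an n-gon has 2n triangular faces and n + 2 vertices: V = 35 + 2 = 37, E = 3·35 = 105, F = 2·35 = 70.

105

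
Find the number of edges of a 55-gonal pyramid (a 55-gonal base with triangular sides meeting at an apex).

110

A pyramid on an n-gon base has one n-gon and n triangles: V = 55 + 1 = 56, E = 2·55 = 110, F = 55 + 1 = 56.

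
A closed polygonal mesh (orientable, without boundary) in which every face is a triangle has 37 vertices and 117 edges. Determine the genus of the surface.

Every face is a triangle and each edge borders two faces, so 3F = 2·117, giving F = 78.
χ = V − E + F = 37 − 117 + 78 = -2.
For a closed orientable surface χ = 2 − 2g, so g = (2 − (-2))/2 = 2.

2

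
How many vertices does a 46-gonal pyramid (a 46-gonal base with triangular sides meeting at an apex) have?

47

A pyramid on an n-gon base has one n-gon and n triangles: V = 46 + 1 = 47, E = 2·46 = 92, F = 46 + 1 = 47.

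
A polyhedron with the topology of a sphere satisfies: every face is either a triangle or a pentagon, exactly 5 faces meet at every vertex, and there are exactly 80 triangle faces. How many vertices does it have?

60

Let x be the number of pentagons; then F = 80 + x.
Edge–face incidences: 2E = 3·80 + 5·x = 240 + 5x.
Every vertex has degree 5, so 5V = 2E.
Euler: V − E + F = 2 ⇒ (2E)/5 − E + (80 + x) = 2.
Multiply by 10: 2·(2E) − 5·(2E) + 10·(80 + x) = 20, i.e. 800 + 10x − 3·(240 + 5x) = 20.
Collecting terms: −5x + 80 = 20, so −5x = −60, so x = 12.
Then 2E = 240 + 5·12 = 300, so E = 150, V = 2E/5 = 60, F = 80 + 12 = 92.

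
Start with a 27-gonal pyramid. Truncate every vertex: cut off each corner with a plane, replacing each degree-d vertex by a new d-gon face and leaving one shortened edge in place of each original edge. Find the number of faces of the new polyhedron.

The base solid has V = 28, E = 54, F = 28.
Truncation replaces each original edge-end by a new vertex, so V′ = 2E = 108.
Each original edge survives, and each old vertex of degree d contributes d new edges; summing degrees gives Σd = 2E, so E′ = E + 2E = 3E = 162.
Each original face survives and each original vertex becomes one new face: F′ = F + V = 56.

56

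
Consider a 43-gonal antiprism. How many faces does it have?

88

An antiprism on an n-gon has two n-gon caps and 2n triangles: V = 2·43 = 86, E = 4·43 = 172, F = 2·43 + 2 = 88.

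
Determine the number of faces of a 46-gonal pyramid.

A pyramid on an n-gon base has one n-gon and n triangles: V = 46 + 1 = 47, E = 2·46 = 92, F = 46 + 1 = 47.

47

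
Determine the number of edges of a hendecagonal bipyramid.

A bipyramid over an n-gon has 2n triangular faces and n + 2 vertices: V = 11 + 2 = 13, E = 3·11 = 33, F = 2·11 = 22.
Check: V − E + F = 13 − 33 + 22 = 2.

33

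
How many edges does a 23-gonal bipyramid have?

69

A bipyramid over an n-gon has 2n triangular faces and n + 2 vertices: V = 23 + 2 = 25, E = 3·23 = 69, F = 2·23 = 46.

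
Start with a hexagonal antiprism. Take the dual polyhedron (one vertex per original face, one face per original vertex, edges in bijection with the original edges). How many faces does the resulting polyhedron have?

12

The base solid has V = 12, E = 24, F = 14.
The dual swaps V and F and preserves E: V′ = F = 14, E′ = E = 24, F′ = V = 12.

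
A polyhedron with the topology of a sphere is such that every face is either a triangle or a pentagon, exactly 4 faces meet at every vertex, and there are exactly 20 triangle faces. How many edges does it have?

Let x be the number of pentagons; then F = 20 + x.
Edge–face incidences: 2E = 3·20 + 5·x = 60 + 5x.
Every vertex has degree 4, so 4V = 2E.
Euler: V − E + F = 2 ⇒ (2E)/4 − E + (20 + x) = 2.
Multiply by 8: 2·(2E) − 4·(2E) + 8·(20 + x) = 16, i.e. 160 + 8x − 2·(60 + 5x) = 16.
Collecting terms: −2x + 40 = 16, so −2x = −24, so x = 12.
Then 2E = 60 + 5·12 = 120, so E = 60, V = 2E/4 = 30, F = 20 + 12 = 32.

60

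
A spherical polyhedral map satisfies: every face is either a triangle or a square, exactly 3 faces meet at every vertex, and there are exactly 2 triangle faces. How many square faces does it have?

3

Let x be the number of squares; then F = 2 + x.
Edge–face incidences: 2E = 3·2 + 4·x = 6 + 4x.
Every vertex has degree 3, so 3V = 2E.
Euler: V − E + F = 2 ⇒ (2E)/3 − E + (2 + x) = 2.
Multiply by 6: 2·(2E) − 3·(2E) + 6·(2 + x) = 12, i.e. 12 + 6x − (6 + 4x) = 12.
Collecting terms: 2x + 6 = 12, so 2x = 6, so x = 3.
Then 2E = 6 + 4·3 = 18, so E = 9, V = 2E/3 = 6, F = 2 + 3 = 5.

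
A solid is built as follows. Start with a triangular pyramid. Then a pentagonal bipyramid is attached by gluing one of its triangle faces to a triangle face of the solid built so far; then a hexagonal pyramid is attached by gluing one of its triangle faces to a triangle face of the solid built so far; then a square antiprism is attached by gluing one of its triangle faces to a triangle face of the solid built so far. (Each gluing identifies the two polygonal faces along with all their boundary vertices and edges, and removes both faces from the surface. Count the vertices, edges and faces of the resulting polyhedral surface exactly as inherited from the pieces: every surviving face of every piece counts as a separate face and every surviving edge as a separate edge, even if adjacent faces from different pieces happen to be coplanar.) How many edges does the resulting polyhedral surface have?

A triangular pyramid: V=4, E=6, F=4.
Attach a pentagonal bipyramid (V=7, E=15, F=10) along a 3-gon: merge 3 vertices and 3 edges, delete both glued faces → V=8, E=18, F=12.
Attach a hexagonal pyramid (V=7, E=12, F=7) along a 3-gon: merge 3 vertices and 3 edges, delete both glued faces → V=12, E=27, F=17.
Attach a square antiprism (V=8, E=16, F=10) along a 3-gon: merge 3 vertices and 3 edges, delete both glued faces → V=17, E=40, F=25.
Check: V − E + F = 17 − 40 + 25 = 2.

40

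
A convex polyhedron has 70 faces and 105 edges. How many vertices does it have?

Here V − E + F = 2.
V = 2 + E − F = 2 + 105 − 70 = 37.

37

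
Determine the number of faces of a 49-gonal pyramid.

A pyramid on an n-gon base has one n-gon and n triangles: V = 49 + 1 = 50, E = 2·49 = 98, F = 49 + 1 = 50.

50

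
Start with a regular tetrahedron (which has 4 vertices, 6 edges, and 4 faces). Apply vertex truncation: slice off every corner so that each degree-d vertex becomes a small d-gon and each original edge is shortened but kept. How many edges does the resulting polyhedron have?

18

Truncation replaces each original edge-end by a new vertex, so V′ = 2E = 12.
Each original edge survives, and each old vertex of degree d contributes d new edges; summing degrees gives Σd = 2E, so E′ = E + 2E = 3E = 18.
Each original face survives and each original vertex becomes one new face: F′ = F + V = 8.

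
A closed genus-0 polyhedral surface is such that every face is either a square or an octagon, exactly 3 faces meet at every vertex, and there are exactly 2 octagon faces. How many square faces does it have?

8

Let x be the number of squares; then F = 2 + x.
Edge–face incidences: 2E = 8·2 + 4·x = 16 + 4x.
Every vertex has degree 3, so 3V = 2E.
Euler: V − E + F = 2 ⇒ (2E)/3 − E + (2 + x) = 2.
Multiply by 6: 2·(2E) − 3·(2E) + 6·(2 + x) = 12, i.e. 12 + 6x − (16 + 4x) = 12.
Collecting terms: 2x − 4 = 12, so 2x = 16, so x = 8.
Then 2E = 16 + 4·8 = 48, so E = 24, V = 2E/3 = 16, F = 2 + 8 = 10.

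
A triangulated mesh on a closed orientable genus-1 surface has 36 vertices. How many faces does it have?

χ = 2 − 2·1 = 0, and every face is a triangle so 3F = 2E.
V − E + F = 0 with E = 3F/2 gives 36 − (3/2 − 1)·F = 0, so F = 72 and E = 108.

72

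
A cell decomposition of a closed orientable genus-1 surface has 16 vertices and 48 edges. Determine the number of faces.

For a closed orientable surface of genus 1, χ = 2 − 2·1 = 0.
F = 0 − V + E = 0 − 16 + 48 = 32.

32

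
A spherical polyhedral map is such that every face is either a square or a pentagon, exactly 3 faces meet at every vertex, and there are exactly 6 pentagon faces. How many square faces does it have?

3

Let x be the number of squares; then F = 6 + x.
Edge–face incidences: 2E = 5·6 + 4·x = 30 + 4x.
Every vertex has degree 3, so 3V = 2E.
Euler: V − E + F = 2 ⇒ (2E)/3 − E + (6 + x) = 2.
Multiply by 6: 2·(2E) − 3·(2E) + 6·(6 + x) = 12, i.e. 36 + 6x − (30 + 4x) = 12.
Collecting terms: 2x + 6 = 12, so 2x = 6, so x = 3.
Then 2E = 30 + 4·3 = 42, so E = 21, V = 2E/3 = 14, F = 6 + 3 = 9.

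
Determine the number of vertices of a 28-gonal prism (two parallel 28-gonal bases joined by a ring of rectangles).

56

A prism on an n-gon has two n-gon bases and n rectangular sides: V = 2·28 = 56, E = 3·28 = 84, F = 28 + 2 = 30.
Check: V − E + F = 56 − 84 + 30 = 2.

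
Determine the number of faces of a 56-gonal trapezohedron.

112

The n-trapezohedron (dual of the n-antiprism) has V = 2·56 + 2 = 114, E = 4·56 = 224, F = 2·56 = 112.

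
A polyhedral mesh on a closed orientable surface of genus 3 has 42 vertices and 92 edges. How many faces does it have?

For a closed orientable surface of genus 3, χ = 2 − 2·3 = -4.
F = -4 − V + E = -4 − 42 + 92 = 46.

46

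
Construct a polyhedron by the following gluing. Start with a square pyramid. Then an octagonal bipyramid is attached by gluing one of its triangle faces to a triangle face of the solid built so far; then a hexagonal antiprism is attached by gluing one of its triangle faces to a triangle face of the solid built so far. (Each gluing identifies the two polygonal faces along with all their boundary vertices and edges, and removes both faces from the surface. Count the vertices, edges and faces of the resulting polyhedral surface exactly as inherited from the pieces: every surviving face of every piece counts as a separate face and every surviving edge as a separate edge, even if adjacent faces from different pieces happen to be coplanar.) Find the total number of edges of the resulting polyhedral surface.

A square pyramid: V=5, E=8, F=5.
Attach an octagonal bipyramid (V=10, E=24, F=16) along a 3-gon: merge 3 vertices and 3 edges, delete both glued faces → V=12, E=29, F=19.
Attach a hexagonal antiprism (V=12, E=24, F=14) along a 3-gon: merge 3 vertices and 3 edges, delete both glued faces → V=21, E=50, F=31.
Check: V − E + F = 21 − 50 + 31 = 2.

50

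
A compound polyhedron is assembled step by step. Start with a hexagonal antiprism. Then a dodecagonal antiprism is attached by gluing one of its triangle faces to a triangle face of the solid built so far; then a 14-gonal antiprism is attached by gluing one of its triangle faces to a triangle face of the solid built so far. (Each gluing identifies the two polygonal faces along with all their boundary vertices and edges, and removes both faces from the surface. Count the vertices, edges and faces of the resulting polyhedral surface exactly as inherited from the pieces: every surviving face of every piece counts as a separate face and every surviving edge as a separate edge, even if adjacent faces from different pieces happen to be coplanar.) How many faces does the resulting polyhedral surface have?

A hexagonal antiprism: V=12, E=24, F=14.
Attach a dodecagonal antiprism (V=24, E=48, F=26) along a 3-gon: merge 3 vertices and 3 edges, delete both glued faces → V=33, E=69, F=38.
Attach a 14-gonal antiprism (V=28, E=56, F=30) along a 3-gon: merge 3 vertices and 3 edges, delete both glued faces → V=58, E=122, F=66.
Check: V − E + F = 58 − 122 + 66 = 2.

66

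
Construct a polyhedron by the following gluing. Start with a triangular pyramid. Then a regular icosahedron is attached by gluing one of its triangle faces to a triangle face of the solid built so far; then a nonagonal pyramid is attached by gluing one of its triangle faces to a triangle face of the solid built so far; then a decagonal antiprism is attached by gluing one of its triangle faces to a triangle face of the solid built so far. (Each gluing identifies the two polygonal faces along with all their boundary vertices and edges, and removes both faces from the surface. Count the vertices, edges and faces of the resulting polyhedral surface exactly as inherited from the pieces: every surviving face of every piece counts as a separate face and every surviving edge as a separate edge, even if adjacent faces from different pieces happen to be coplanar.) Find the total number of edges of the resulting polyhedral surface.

85

A triangular pyramid: V=4, E=6, F=4.
Attach a regular icosahedron (V=12, E=30, F=20) along a 3-gon: merge 3 vertices and 3 edges, delete both glued faces → V=13, E=33, F=22.
Attach a nonagonal pyramid (V=10, E=18, F=10) along a 3-gon: merge 3 vertices and 3 edges, delete both glued faces → V=20, E=48, F=30.
Attach a decagonal antiprism (V=20, E=40, F=22) along a 3-gon: merge 3 vertices and 3 edges, delete both glued faces → V=37, E=85, F=50.
Check: V − E + F = 37 − 85 + 50 = 2.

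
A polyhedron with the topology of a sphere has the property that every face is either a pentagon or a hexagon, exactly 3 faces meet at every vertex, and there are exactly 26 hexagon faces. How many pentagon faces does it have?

Let x be the number of pentagons; then F = 26 + x.
Edge–face incidences: 2E = 6·26 + 5·x = 156 + 5x.
Every vertex has degree 3, so 3V = 2E.
Euler: V − E + F = 2 ⇒ (2E)/3 − E + (26 + x) = 2.
Multiply by 6: 2·(2E) − 3·(2E) + 6·(26 + x) = 12, i.e. 156 + 6x − (156 + 5x) = 12.
Collecting terms: x = 12.
Then 2E = 156 + 5·12 = 216, so E = 108, V = 2E/3 = 72, F = 26 + 12 = 38.

12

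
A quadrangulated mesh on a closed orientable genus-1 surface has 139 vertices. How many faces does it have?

139

χ = 2 − 2·1 = 0, and every face is a square so 4F = 2E.
V − E + F = 0 with E = 4F/2 gives 139 − (4/2 − 1)·F = 0, so F = 139 and E = 278.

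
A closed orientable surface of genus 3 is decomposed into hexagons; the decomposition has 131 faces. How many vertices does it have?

χ = 2 − 2·3 = -4, and every face is a hexagon so 6F = 2E.
E = 6·131/2 = 393. Then V = -4 + E − F = -4 + 393 − 131 = 258.

258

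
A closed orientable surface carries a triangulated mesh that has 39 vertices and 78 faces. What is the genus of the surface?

1

Every face is a triangle, so 2E = 3·78 = 234, giving E = 117.
χ = V − E + F = 39 − 117 + 78 = 0.
For a closed orientable surface χ = 2 − 2g, so g = (2 − (0))/2 = 1.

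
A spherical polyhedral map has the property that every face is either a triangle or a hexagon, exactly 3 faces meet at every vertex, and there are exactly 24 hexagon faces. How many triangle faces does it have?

4

Let x be the number of triangles; then F = 24 + x.
Edge–face incidences: 2E = 6·24 + 3·x = 144 + 3x.
Every vertex has degree 3, so 3V = 2E.
Euler: V − E + F = 2 ⇒ (2E)/3 − E + (24 + x) = 2.
Multiply by 6: 2·(2E) − 3·(2E) + 6·(24 + x) = 12, i.e. 144 + 6x − (144 + 3x) = 12.
Collecting terms: 3x = 12, so x = 4.
Then 2E = 144 + 3·4 = 156, so E = 78, V = 2E/3 = 52, F = 24 + 4 = 28.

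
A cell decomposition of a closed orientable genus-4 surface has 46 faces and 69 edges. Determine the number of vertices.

For a closed orientable surface of genus 4, χ = 2 − 2·4 = -6.
V = -6 + E − F = -6 + 69 − 46 = 17.

17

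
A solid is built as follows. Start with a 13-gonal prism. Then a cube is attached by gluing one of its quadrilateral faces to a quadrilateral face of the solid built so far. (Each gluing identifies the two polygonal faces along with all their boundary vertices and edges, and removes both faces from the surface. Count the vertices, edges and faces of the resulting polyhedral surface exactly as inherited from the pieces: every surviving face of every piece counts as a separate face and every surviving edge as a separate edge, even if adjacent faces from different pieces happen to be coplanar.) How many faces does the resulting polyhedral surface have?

19

A 13-gonal prism: V=26, E=39, F=15.
Attach a cube (V=8, E=12, F=6) along a 4-gon: merge 4 vertices and 4 edges, delete both glued faces → V=30, E=47, F=19.
Check: V − E + F = 30 − 47 + 19 = 2.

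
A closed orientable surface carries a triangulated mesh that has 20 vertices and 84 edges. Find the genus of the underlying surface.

5

Every face is a triangle and each edge borders two faces, so 3F = 2·84, giving F = 56.
χ = V − E + F = 20 − 84 + 56 = -8.
For a closed orientable surface χ = 2 − 2g, so g = (2 − (-8))/2 = 5.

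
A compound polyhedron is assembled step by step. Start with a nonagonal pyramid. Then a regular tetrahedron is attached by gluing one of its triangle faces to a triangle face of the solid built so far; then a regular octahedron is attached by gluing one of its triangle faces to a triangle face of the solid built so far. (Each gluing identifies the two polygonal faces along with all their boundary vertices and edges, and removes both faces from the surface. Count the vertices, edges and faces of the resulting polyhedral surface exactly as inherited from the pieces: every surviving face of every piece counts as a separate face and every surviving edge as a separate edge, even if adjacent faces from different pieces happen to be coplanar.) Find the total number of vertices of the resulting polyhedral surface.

A nonagonal pyramid: V=10, E=18, F=10.
Attach a regular tetrahedron (V=4, E=6, F=4) along a 3-gon: merge 3 vertices and 3 edges, delete both glued faces → V=11, E=21, F=12.
Attach a regular octahedron (V=6, E=12, F=8) along a 3-gon: merge 3 vertices and 3 edges, delete both glued faces → V=14, E=30, F=18.
Check: V − E + F = 14 − 30 + 18 = 2.

14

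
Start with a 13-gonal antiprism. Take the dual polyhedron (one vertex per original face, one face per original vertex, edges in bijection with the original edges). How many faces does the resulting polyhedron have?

26

The base solid has V = 26, E = 52, F = 28.
The dual swaps V and F and preserves E: V′ = F = 28, E′ = E = 52, F′ = V = 26.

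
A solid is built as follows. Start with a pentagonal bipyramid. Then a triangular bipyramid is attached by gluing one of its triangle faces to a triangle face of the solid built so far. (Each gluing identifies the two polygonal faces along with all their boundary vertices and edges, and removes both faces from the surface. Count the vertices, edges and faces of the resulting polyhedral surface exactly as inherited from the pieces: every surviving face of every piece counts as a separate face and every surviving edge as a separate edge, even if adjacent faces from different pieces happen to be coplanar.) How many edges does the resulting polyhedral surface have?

21

A pentagonal bipyramid: V=7, E=15, F=10.
Attach a triangular bipyramid (V=5, E=9, F=6) along a 3-gon: merge 3 vertices and 3 edges, delete both glued faces → V=9, E=21, F=14.
Check: V − E + F = 9 − 21 + 14 = 2.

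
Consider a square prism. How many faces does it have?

A prism on an n-gon has two n-gon bases and n rectangular sides: V = 2·4 = 8, E = 3·4 = 12, F = 4 + 2 = 6.

6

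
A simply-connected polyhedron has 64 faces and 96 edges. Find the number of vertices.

34

Here V − E + F = 2.
V = 2 + E − F = 2 + 96 − 64 = 34.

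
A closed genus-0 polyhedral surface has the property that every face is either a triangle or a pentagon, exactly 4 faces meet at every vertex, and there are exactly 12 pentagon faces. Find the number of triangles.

Let x be the number of triangles; then F = 12 + x.
Edge–face incidences: 2E = 5·12 + 3·x = 60 + 3x.
Every vertex has degree 4, so 4V = 2E.
Euler: V − E + F = 2 ⇒ (2E)/4 − E + (12 + x) = 2.
Multiply by 8: 2·(2E) − 4·(2E) + 8·(12 + x) = 16, i.e. 96 + 8x − 2·(60 + 3x) = 16.
Collecting terms: 2x − 24 = 16, so 2x = 40, so x = 20.
Then 2E = 60 + 3·20 = 120, so E = 60, V = 2E/4 = 30, F = 12 + 20 = 32.

20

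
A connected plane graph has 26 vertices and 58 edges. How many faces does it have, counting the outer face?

Euler's formula for a connected plane graph: V − E + F = 2, so F = 2 − 26 + 58 = 34.

34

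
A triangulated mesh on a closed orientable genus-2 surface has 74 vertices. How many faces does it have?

152

χ = 2 − 2·2 = -2, and every face is a triangle so 3F = 2E.
V − E + F = -2 with E = 3F/2 gives 74 − (3/2 − 1)·F = -2, so F = 152 and E = 228.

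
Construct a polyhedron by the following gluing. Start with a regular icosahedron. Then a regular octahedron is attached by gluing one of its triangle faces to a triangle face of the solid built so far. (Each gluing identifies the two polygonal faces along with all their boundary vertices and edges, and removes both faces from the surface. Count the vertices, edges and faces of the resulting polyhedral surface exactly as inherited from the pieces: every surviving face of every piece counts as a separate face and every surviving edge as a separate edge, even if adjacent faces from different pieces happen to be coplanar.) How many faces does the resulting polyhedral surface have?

26

A regular icosahedron: V=12, E=30, F=20.
Attach a regular octahedron (V=6, E=12, F=8) along a 3-gon: merge 3 vertices and 3 edges, delete both glued faces → V=15, E=39, F=26.
Check: V − E + F = 15 − 39 + 26 = 2.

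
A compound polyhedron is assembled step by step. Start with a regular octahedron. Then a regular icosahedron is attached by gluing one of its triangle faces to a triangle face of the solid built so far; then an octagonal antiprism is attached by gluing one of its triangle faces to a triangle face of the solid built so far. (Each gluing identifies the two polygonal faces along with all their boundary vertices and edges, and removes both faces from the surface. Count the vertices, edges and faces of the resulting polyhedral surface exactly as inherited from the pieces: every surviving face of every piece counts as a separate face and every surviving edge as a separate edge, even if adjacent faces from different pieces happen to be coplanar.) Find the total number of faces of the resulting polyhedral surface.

A regular octahedron: V=6, E=12, F=8.
Attach a regular icosahedron (V=12, E=30, F=20) along a 3-gon: merge 3 vertices and 3 edges, delete both glued faces → V=15, E=39, F=26.
Attach an octagonal antiprism (V=16, E=32, F=18) along a 3-gon: merge 3 vertices and 3 edges, delete both glued faces → V=28, E=68, F=42.
Check: V − E + F = 28 − 68 + 42 = 2.

42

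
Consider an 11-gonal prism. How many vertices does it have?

A prism on an n-gon has two n-gon bases and n rectangular sides: V = 2·11 = 22, E = 3·11 = 33, F = 11 + 2 = 13.

22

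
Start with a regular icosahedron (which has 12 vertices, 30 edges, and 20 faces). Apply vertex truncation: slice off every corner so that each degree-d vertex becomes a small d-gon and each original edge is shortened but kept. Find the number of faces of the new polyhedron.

32

Truncation replaces each original edge-end by a new vertex, so V′ = 2E = 60.
Each original edge survives, and each old vertex of degree d contributes d new edges; summing degrees gives Σd = 2E, so E′ = E + 2E = 3E = 90.
Each original face survives and each original vertex becomes one new face: F′ = F + V = 32.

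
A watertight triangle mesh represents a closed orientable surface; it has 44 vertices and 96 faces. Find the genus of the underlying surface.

Every face is a triangle, so 2E = 3·96 = 288, giving E = 144.
χ = V − E + F = 44 − 144 + 96 = -4.
For a closed orientable surface χ = 2 − 2g, so g = (2 − (-4))/2 = 3.

3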